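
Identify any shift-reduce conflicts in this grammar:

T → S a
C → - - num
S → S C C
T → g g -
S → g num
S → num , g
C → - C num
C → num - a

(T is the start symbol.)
A shift-reduce conflict occurs when an LR(0) state has both:
  - a complete (reduce) item [A → α .] (dot at the end), and
  - a shift item [B → β . c γ] (dot before a terminal).

Augment with T' → T and build the canonical LR(0) collection (I0 = CLOSURE({[T' → . T]}), then GOTO on every symbol after a dot until no new states appear). It has 21 states:
  I0: { [S → . S C C], [S → . g num], [S → . num , g], [T → . S a], [T → . g g -], [T' → . T] }  — shift
  I1: { [C → . - - num], [C → . - C num], [C → . num - a], [S → S . C C], [T → S . a] }  — shift
  I2: { [T' → T .] }  — accept
  I3: { [S → g . num], [T → g . g -] }  — shift
  I4: { [S → num . , g] }  — shift
  I5: { [S → num , . g] }  — shift
  I6: { [S → num , g .] }  — reduce
  I7: { [T → g g . -] }  — shift
  I8: { [S → g num .] }  — reduce
  I9: { [T → g g - .] }  — reduce
  I10: { [C → - . - num], [C → - . C num], [C → . - - num], [C → . - C num], [C → . num - a] }  — shift
  I11: { [C → . - - num], [C → . - C num], [C → . num - a], [S → S C . C] }  — shift
  I12: { [T → S a .] }  — reduce
  I13: { [C → num . - a] }  — shift
  I14: { [C → num - . a] }  — shift
  I15: { [C → num - a .] }  — reduce
  I16: { [S → S C C .] }  — reduce
  I17: { [C → - - . num], [C → - . - num], [C → - . C num], [C → . - - num], [C → . - C num], [C → . num - a] }  — shift
  I18: { [C → - C . num] }  — shift
  I19: { [C → - C num .] }  — reduce
  I20: { [C → - - num .], [C → num . - a] }  — shift, reduce

I20 contains reduce item [C → - - num .] and shift item [C → num . - a] — shift-reduce conflict.

Answer: Yes — I20: [C → - - num .] vs [C → num . - a]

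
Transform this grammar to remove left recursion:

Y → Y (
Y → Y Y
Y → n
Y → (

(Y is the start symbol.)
Y → n Y'
Y → ( Y'
Y' → ( Y'
Y' → Y Y'
Y' → ε

Y is directly left-recursive. The standard transformation for
  A → A α₁ | ... | A α_m | β₁ | ... | β_n
is
  A  → β₁ A' | ... | β_n A'
  A' → α₁ A' | ... | α_m A' | ε

Y → n becomes Y → n Y'
Y → ( becomes Y → ( Y'
Y → Y ( becomes Y' → ( Y'
Y → Y Y becomes Y' → Y Y'
Add Y' → ε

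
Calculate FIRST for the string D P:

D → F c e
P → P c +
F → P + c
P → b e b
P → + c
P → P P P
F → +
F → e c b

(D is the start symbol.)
{ '+', 'b', 'e' }

FIRST sets of the non-terminals involved (from the grammar, by fixed-point iteration):
  FIRST(D) = { '+', 'b', 'e' }

To compute FIRST(D P), process the symbols left to right:
Symbol D is a non-terminal. Add FIRST(D) \ {ε} = { '+', 'b', 'e' }
D is not nullable (ε ∉ FIRST(D)), so stop here.
FIRST(D P) = { '+', 'b', 'e' }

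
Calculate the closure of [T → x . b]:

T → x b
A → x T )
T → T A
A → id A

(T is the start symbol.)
{ [T → x . b] }

Start with: [T → x . b]
The dot precedes the terminal b, so nothing is added.

CLOSURE = { [T → x . b] }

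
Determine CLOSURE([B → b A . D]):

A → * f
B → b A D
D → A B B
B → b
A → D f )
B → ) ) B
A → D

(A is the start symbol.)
{ [A → . * f], [A → . D f )], [A → . D], [B → b A . D], [D → . A B B] }

To compute CLOSURE, for each item [A → α.Bβ] where B is a non-terminal, add [B → .γ] for all productions B → γ; repeat for the newly added items until nothing changes.

Start with: [B → b A . D]
  [B → b A . D] has the dot before D: add [D → . A B B]
  [D → . A B B] has the dot before A: add [A → . * f], [A → . D f )], [A → . D]
No further items can be added.

CLOSURE = { [A → . * f], [A → . D f )], [A → . D], [B → b A . D], [D → . A B B] }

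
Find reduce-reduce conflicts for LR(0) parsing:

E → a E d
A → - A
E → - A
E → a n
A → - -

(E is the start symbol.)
No reduce-reduce conflicts

Augment with E' → E and build the canonical LR(0) collection (I0 = CLOSURE({[E' → . E]}), then GOTO on every symbol after a dot until no new states appear). It has 11 states:
  I0: { [E → . - A], [E → . a E d], [E → . a n], [E' → . E] }  — shift
  I1: { [A → . - -], [A → . - A], [E → - . A] }  — shift
  I2: { [E' → E .] }  — accept
  I3: { [E → . - A], [E → . a E d], [E → . a n], [E → a . E d], [E → a . n] }  — shift
  I4: { [E → a E . d] }  — shift
  I5: { [E → a n .] }  — reduce
  I6: { [E → a E d .] }  — reduce
  I7: { [A → - . -], [A → - . A], [A → . - -], [A → . - A] }  — shift
  I8: { [E → - A .] }  — reduce
  I9: { [A → - - .], [A → - . -], [A → - . A], [A → . - -], [A → . - A] }  — shift, reduce
  I10: { [A → - A .] }  — reduce

No state contains more than one complete item.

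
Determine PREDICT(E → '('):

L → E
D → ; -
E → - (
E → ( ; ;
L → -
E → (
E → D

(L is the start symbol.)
PREDICT(E → '(') = (FIRST(RHS) \ {ε}) ∪ (FOLLOW(E) if ε ∈ FIRST(RHS), i.e. RHS ⇒* ε)
FIRST('(') = { '(' }
ε ∉ FIRST('('), so FOLLOW(E) is not added.
PREDICT(E → '(') = { '(' }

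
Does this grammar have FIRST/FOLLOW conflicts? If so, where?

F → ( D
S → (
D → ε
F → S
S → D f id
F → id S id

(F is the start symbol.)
Nullable non-terminals: D.
D has a nullable alternative but only one production, so nothing to check.

F, S have no nullable alternative, so no FIRST/FOLLOW check is needed there.

No FIRST/FOLLOW conflicts found.

Answer: No FIRST/FOLLOW conflicts.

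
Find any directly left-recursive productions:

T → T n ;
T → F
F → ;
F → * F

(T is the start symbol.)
Direct left recursion occurs when N → N α for some non-terminal N (the right-hand side begins with the left-hand side itself).

T → T n ;: LEFT RECURSIVE (starts with T)
T → F: starts with F
F → ;: starts with ';'
F → * F: starts with '*'

The grammar has direct left recursion on: T.

Answer: Yes, T is left-recursive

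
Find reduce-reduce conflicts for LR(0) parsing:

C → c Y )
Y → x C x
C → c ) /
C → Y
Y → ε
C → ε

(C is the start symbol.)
A reduce-reduce conflict occurs when an LR(0) state has two complete items [A → α .] and [B → β .] — both call for a reduction, and with no lookahead the parser cannot choose between them.

Augment with C' → C and build the canonical LR(0) collection (I0 = CLOSURE({[C' → . C]}), then GOTO on every symbol after a dot until no new states appear). It has 11 states:
  I0: { [C → . Y], [C → . c ) /], [C → . c Y )], [C → .], [C' → . C], [Y → . x C x], [Y → .] }  — shift, 2 reduces
  I1: { [C' → C .] }  — accept
  I2: { [C → Y .] }  — reduce
  I3: { [C → c . ) /], [C → c . Y )], [Y → . x C x], [Y → .] }  — shift, reduce
  I4: { [C → . Y], [C → . c ) /], [C → . c Y )], [C → .], [Y → . x C x], [Y → .], [Y → x . C x] }  — shift, 2 reduces
  I5: { [Y → x C . x] }  — shift
  I6: { [Y → x C x .] }  — reduce
  I7: { [C → c ) . /] }  — shift
  I8: { [C → c Y . )] }  — shift
  I9: { [C → c Y ) .] }  — reduce
  I10: { [C → c ) / .] }  — reduce

I0 contains complete items [C → .], [Y → .] — reduce-reduce conflict.
I4 contains complete items [C → .], [Y → .] — reduce-reduce conflict.

Answer: Yes — I0: [C → .] vs [Y → .]; I4: [C → .] vs [Y → .]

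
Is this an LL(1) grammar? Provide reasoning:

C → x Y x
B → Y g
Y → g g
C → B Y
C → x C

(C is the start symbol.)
A grammar is LL(1) if for each non-terminal N with multiple productions, the predict sets of those productions are pairwise disjoint, where PREDICT(N → α) = (FIRST(α) \ {ε}) ∪ (FOLLOW(N) if α ⇒* ε).

Relevant sets:
  FIRST(B) = { 'g' }

For C:
  PREDICT(C → x Y x) = { 'x' }
  PREDICT(C → B Y) = { 'g' }
  PREDICT(C → x C) = { 'x' }
B, Y have a single production, so nothing to check there.

Conflict found: Predict set conflict for C: { 'x' }
The grammar is NOT LL(1).

Answer: No. Predict set conflict for C: { 'x' }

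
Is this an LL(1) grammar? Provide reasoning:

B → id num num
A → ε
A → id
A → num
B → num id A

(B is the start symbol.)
Yes, the grammar is LL(1).

A grammar is LL(1) if for each non-terminal N with multiple productions, the predict sets of those productions are pairwise disjoint, where PREDICT(N → α) = (FIRST(α) \ {ε}) ∪ (FOLLOW(N) if α ⇒* ε).

Relevant sets:
  FOLLOW(A) = { $ }

For B:
  PREDICT(B → id num num) = { 'id' }
  PREDICT(B → num id A) = { 'num' }
For A:
  PREDICT(A → ε) = { $ }
  PREDICT(A → id) = { 'id' }
  PREDICT(A → num) = { 'num' }

All predict sets are disjoint. The grammar IS LL(1).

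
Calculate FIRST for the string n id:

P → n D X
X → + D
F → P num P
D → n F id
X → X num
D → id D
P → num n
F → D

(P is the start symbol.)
{ 'n' }

To compute FIRST(n id), process the symbols left to right:
Symbol n is a terminal. Add 'n' and stop.
FIRST(n id) = { 'n' }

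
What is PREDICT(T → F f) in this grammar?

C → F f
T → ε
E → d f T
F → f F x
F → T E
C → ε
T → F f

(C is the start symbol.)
PREDICT(T → F f) = (FIRST(RHS) \ {ε}) ∪ (FOLLOW(T) if ε ∈ FIRST(RHS), i.e. RHS ⇒* ε)
FIRST(F) = { 'd', 'f' }
FIRST(F f) = { 'd', 'f' }
ε ∉ FIRST(F f), so FOLLOW(T) is not added.
PREDICT(T → F f) = { 'd', 'f' }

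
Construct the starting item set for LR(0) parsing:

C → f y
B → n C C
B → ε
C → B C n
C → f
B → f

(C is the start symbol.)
{ [B → . f], [B → . n C C], [B → .], [C → . B C n], [C → . f y], [C → . f], [C' → . C] }

First, augment the grammar with C' → C
I₀ = CLOSURE({ [C' → . C] }):
  [C' → . C] has the dot before C: add [C → . f y], [C → . B C n], [C → . f]
  [C → . B C n] has the dot before B: add [B → . n C C], [B → .], [B → . f]
No further items can be added.

I₀ = { [B → . f], [B → . n C C], [B → .], [C → . B C n], [C → . f y], [C → . f], [C' → . C] }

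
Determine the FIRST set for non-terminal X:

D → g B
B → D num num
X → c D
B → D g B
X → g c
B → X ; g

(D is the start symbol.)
{ 'c', 'g' }

To compute FIRST(X), examine every production with X on the left-hand side, reading each right-hand side left to right until a non-nullable symbol is reached.

From X → c D:
  - c is a terminal: add 'c' and stop
From X → g c:
  - g is a terminal: add 'g' and stop

Collecting: FIRST(X) = { 'c', 'g' }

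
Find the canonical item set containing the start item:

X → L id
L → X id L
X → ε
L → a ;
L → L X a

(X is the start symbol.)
{ [L → . L X a], [L → . X id L], [L → . a ;], [X → . L id], [X → .], [X' → . X] }

First, augment the grammar with X' → X
I₀ = CLOSURE({ [X' → . X] }):
  [X' → . X] has the dot before X: add [X → . L id], [X → .]
  [X → . L id] has the dot before L: add [L → . X id L], [L → . a ;], [L → . L X a]
No further items can be added.

I₀ = { [L → . L X a], [L → . X id L], [L → . a ;], [X → . L id], [X → .], [X' → . X] }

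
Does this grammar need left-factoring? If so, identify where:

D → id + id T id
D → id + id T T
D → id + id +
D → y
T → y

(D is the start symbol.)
Left-factoring is needed when two productions for the same non-terminal
share a common prefix on the right-hand side.

Productions for D:
  D → id + id T id
  D → id + id T T
  D → id + id +
  D → y

Found common prefix 'id + id' in productions for D

Answer: Yes, D has productions with common prefix 'id + id'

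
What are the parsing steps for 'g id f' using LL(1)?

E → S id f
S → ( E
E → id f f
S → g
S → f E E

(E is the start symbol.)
LL(1) parsing maintains a stack (initially the start symbol over $) and the input. At each step: if the stack top is a terminal, match it against the current input token; if it is a non-terminal N, replace it with the RHS of M[N, lookahead] (the unique production whose predict set contains the lookahead).

Stack is shown with the top on the left.

Stack     Input     Action
--------------------------
E $       g id f $  output E → S id f
S id f $  g id f $  output S → g
g id f $  g id f $  match 'g'
id f $    id f $    match 'id'
f $       f $       match 'f'
$         $         accept

The string is accepted.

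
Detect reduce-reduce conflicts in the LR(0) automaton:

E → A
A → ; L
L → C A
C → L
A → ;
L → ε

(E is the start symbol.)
A reduce-reduce conflict occurs when an LR(0) state has two complete items [A → α .] and [B → β .] — both call for a reduction, and with no lookahead the parser cannot choose between them.

Augment with E' → E and build the canonical LR(0) collection (I0 = CLOSURE({[E' → . E]}), then GOTO on every symbol after a dot until no new states appear). It has 7 states:
  I0: { [A → . ; L], [A → . ;], [E → . A], [E' → . E] }  — shift
  I1: { [A → ; . L], [A → ; .], [C → . L], [L → . C A], [L → .] }  — 2 reduces
  I2: { [E → A .] }  — reduce
  I3: { [E' → E .] }  — accept
  I4: { [A → . ; L], [A → . ;], [L → C . A] }  — shift
  I5: { [A → ; L .], [C → L .] }  — 2 reduces
  I6: { [L → C A .] }  — reduce

I1 contains complete items [A → ; .], [L → .] — reduce-reduce conflict.
I5 contains complete items [A → ; L .], [C → L .] — reduce-reduce conflict.

Answer: Yes — I1: [A → ; .] vs [L → .]; I5: [A → ; L .] vs [C → L .]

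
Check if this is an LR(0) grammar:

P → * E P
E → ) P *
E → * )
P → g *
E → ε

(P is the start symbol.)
No. Shift-reduce conflict between [E → .] and [E → . ) P *]

A grammar is LR(0) if no state in the canonical LR(0) collection has:
  - both a shift item (dot before a terminal) and a complete item (shift-reduce conflict), or
  - two or more complete items (reduce-reduce conflict; the accept item [P' → P .] counts as a complete item here).

Augment with P' → P and build the canonical LR(0) collection (I0 = CLOSURE({[P' → . P]}), then GOTO on every symbol after a dot until no new states appear). It has 12 states:
  I0: { [P → . * E P], [P → . g *], [P' → . P] }  — shift
  I1: { [E → . ) P *], [E → . * )], [E → .], [P → * . E P] }  — shift, reduce
  I2: { [P' → P .] }  — accept
  I3: { [P → g . *] }  — shift
  I4: { [P → g * .] }  — reduce
  I5: { [E → ) . P *], [P → . * E P], [P → . g *] }  — shift
  I6: { [E → * . )] }  — shift
  I7: { [P → * E . P], [P → . * E P], [P → . g *] }  — shift
  I8: { [P → * E P .] }  — reduce
  I9: { [E → * ) .] }  — reduce
  I10: { [E → ) P . *] }  — shift
  I11: { [E → ) P * .] }  — reduce

Conflict in state I1:
  Shift-reduce conflict between [E → .] and [E → . ) P *]
So the grammar is NOT LR(0).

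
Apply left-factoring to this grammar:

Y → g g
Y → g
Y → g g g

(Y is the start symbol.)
Left-factoring transforms A → αβ₁ | αβ₂ into A → αA' and A' → β₁ | β₂
(α is the longest common prefix among the alternatives). Repeat until
no nonterminal has two alternatives with a common prefix.

Round 1: Y has alternatives sharing prefix 'g'. Introduce Y': Y → g Y'
  Add: Y' → g
  Add: Y' → ε
  Add: Y' → g g

Round 2: Y' has alternatives sharing prefix 'g'. Introduce Y'': Y' → g Y''
  Add: Y'' → ε
  Add: Y'' → g

No remaining common prefixes — done.

Resulting grammar:
Y → g Y'
Y' → g Y''
Y'' → ε
Y'' → g
Y' → ε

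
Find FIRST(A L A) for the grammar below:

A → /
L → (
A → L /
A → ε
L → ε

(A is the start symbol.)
FIRST sets of the non-terminals involved (from the grammar, by fixed-point iteration):
  FIRST(A) = { '(', '/', ε }
  FIRST(L) = { '(', ε }

To compute FIRST(A L A), process the symbols left to right:
Symbol A is a non-terminal. Add FIRST(A) \ {ε} = { '(', '/' }
A is nullable (ε ∈ FIRST(A)), continue to the next symbol.
Symbol L is a non-terminal. Add FIRST(L) \ {ε} = { '(' }
L is nullable (ε ∈ FIRST(L)), continue to the next symbol.
Symbol A is a non-terminal. Add FIRST(A) \ {ε} = { '(', '/' }
A is nullable (ε ∈ FIRST(A)), continue to the next symbol.
All symbols are nullable, so ε is in the result.
FIRST(A L A) = { '(', '/', ε }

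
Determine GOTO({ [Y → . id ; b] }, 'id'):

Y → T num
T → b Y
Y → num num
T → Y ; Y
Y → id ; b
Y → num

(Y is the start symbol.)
{ [Y → id . ; b] }

GOTO(I, 'id') = CLOSURE({ [A → αX.β] : [A → α.Xβ] ∈ I, X = 'id' })

Items with dot before 'id', with the dot advanced:
  [Y → . id ; b] → [Y → id . ; b]
Closure adds nothing (no advanced item has the dot before a non-terminal).

GOTO = { [Y → id . ; b] }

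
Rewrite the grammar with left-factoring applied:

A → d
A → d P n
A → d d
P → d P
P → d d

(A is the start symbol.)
Left-factoring transforms A → αβ₁ | αβ₂ into A → αA' and A' → β₁ | β₂
(α is the longest common prefix among the alternatives). Repeat until
no nonterminal has two alternatives with a common prefix.

Round 1: A has alternatives sharing prefix 'd'. Introduce A': A → d A'
  Add: A' → ε
  Add: A' → P n
  Add: A' → d

Round 2: P has alternatives sharing prefix 'd'. Introduce P': P → d P'
  Add: P' → P
  Add: P' → d

No remaining common prefixes — done.

Resulting grammar:
A → d A'
A' → ε
A' → P n
A' → d
P → d P'
P' → P
P' → d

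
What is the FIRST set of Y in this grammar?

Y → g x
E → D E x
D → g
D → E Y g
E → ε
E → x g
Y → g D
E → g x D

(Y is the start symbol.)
To compute FIRST(Y), examine every production with Y on the left-hand side, reading each right-hand side left to right until a non-nullable symbol is reached.

From Y → g x:
  - g is a terminal: add 'g' and stop
From Y → g D:
  - g is a terminal: add 'g' and stop

Collecting: FIRST(Y) = { 'g' }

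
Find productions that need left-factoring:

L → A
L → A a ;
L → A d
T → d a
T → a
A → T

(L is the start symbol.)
Yes, L has productions with common prefix 'A'

Left-factoring is needed when two productions for the same non-terminal
share a common prefix on the right-hand side.

Productions for L:
  L → A
  L → A a ;
  L → A d
Productions for T:
  T → d a
  T → a

Found common prefix 'A' in productions for L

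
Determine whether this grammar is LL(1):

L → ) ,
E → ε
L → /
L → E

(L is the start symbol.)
Yes, the grammar is LL(1).

Relevant sets:
  FIRST(E) = { ε }
  FOLLOW(L) = { $ }

For L:
  PREDICT(L → ')' ',') = { ')' }
  PREDICT(L → '/') = { '/' }
  PREDICT(L → E) = { $ }
E has a single production, so nothing to check there.

All predict sets are disjoint. The grammar IS LL(1).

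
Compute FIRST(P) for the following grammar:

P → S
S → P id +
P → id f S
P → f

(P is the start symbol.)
To compute FIRST(P), examine every production with P on the left-hand side, reading each right-hand side left to right until a non-nullable symbol is reached.

FIRST sets of the other non-terminals involved (by the same procedure, iterated to a fixed point):
  FIRST(S) = { 'f', 'id' }

From P → S:
  - S is a non-terminal: add FIRST(S) \ {ε} = { 'f', 'id' }
    S is not nullable, so stop
From P → id f S:
  - id is a terminal: add 'id' and stop
From P → f:
  - f is a terminal: add 'f' and stop

Collecting: FIRST(P) = { 'f', 'id' }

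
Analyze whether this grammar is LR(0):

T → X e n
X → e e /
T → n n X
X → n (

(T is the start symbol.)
Augment with T' → T and build the canonical LR(0) collection (I0 = CLOSURE({[T' → . T]}), then GOTO on every symbol after a dot until no new states appear). It has 13 states:
  I0: { [T → . X e n], [T → . n n X], [T' → . T], [X → . e e /], [X → . n (] }  — shift
  I1: { [T' → T .] }  — accept
  I2: { [T → X . e n] }  — shift
  I3: { [X → e . e /] }  — shift
  I4: { [T → n . n X], [X → n . (] }  — shift
  I5: { [X → n ( .] }  — reduce
  I6: { [T → n n . X], [X → . e e /], [X → . n (] }  — shift
  I7: { [T → n n X .] }  — reduce
  I8: { [X → n . (] }  — shift
  I9: { [X → e e . /] }  — shift
  I10: { [X → e e / .] }  — reduce
  I11: { [T → X e . n] }  — shift
  I12: { [T → X e n .] }  — reduce

Every state is either a pure shift/goto state or contains exactly one complete item and nothing to shift — no conflicts. The grammar is LR(0).

Answer: Yes, the grammar is LR(0)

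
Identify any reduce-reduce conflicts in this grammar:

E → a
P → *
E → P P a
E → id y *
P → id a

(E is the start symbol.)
No reduce-reduce conflicts

A reduce-reduce conflict occurs when an LR(0) state has two complete items [A → α .] and [B → β .] — both call for a reduction, and with no lookahead the parser cannot choose between them.

Augment with E' → E and build the canonical LR(0) collection (I0 = CLOSURE({[E' → . E]}), then GOTO on every symbol after a dot until no new states appear). It has 12 states:
  I0: { [E → . P P a], [E → . a], [E → . id y *], [E' → . E], [P → . *], [P → . id a] }  — shift
  I1: { [P → * .] }  — reduce
  I2: { [E' → E .] }  — accept
  I3: { [E → P . P a], [P → . *], [P → . id a] }  — shift
  I4: { [E → a .] }  — reduce
  I5: { [E → id . y *], [P → id . a] }  — shift
  I6: { [P → id a .] }  — reduce
  I7: { [E → id y . *] }  — shift
  I8: { [E → id y * .] }  — reduce
  I9: { [E → P P . a] }  — shift
  I10: { [P → id . a] }  — shift
  I11: { [E → P P a .] }  — reduce

No state contains more than one complete item.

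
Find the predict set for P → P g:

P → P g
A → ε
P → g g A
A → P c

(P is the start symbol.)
{ 'g' }

PREDICT(P → P g) = (FIRST(RHS) \ {ε}) ∪ (FOLLOW(P) if ε ∈ FIRST(RHS), i.e. RHS ⇒* ε)
FIRST(P) = { 'g' }
FIRST(P g) = { 'g' }
ε ∉ FIRST(P g), so FOLLOW(P) is not added.
PREDICT(P → P g) = { 'g' }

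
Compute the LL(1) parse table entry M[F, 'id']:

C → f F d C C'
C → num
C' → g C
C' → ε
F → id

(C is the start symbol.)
To find M[F, 'id'], we find productions for F where 'id' is in the predict set (PREDICT(N → α) = (FIRST(α) \ {ε}) ∪ (FOLLOW(N) if α ⇒* ε)).

F → id: PREDICT = { 'id' }
  'id' is in predict set, so this production goes in M[F, 'id']

M[F, 'id'] = F → id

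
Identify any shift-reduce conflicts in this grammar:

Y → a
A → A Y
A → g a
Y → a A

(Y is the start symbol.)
A shift-reduce conflict occurs when an LR(0) state has both:
  - a complete (reduce) item [A → α .] (dot at the end), and
  - a shift item [B → β . c γ] (dot before a terminal).

Augment with Y' → Y and build the canonical LR(0) collection (I0 = CLOSURE({[Y' → . Y]}), then GOTO on every symbol after a dot until no new states appear). It has 7 states:
  I0: { [Y → . a A], [Y → . a], [Y' → . Y] }  — shift
  I1: { [Y' → Y .] }  — accept
  I2: { [A → . A Y], [A → . g a], [Y → a . A], [Y → a .] }  — shift, reduce
  I3: { [A → A . Y], [Y → . a A], [Y → . a], [Y → a A .] }  — shift, reduce
  I4: { [A → g . a] }  — shift
  I5: { [A → g a .] }  — reduce
  I6: { [A → A Y .] }  — reduce

I2 contains reduce item [Y → a .] and shift item [A → . g a] — shift-reduce conflict.
I3 contains reduce item [Y → a A .] and shift items [Y → . a], [Y → . a A] — shift-reduce conflict.

Answer: Yes — I2: [Y → a .] vs [A → . g a]; I3: [Y → a A .] vs [Y → . a]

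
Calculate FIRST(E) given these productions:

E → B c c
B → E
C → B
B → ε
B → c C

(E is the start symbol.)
To compute FIRST(E), examine every production with E on the left-hand side, reading each right-hand side left to right until a non-nullable symbol is reached.

FIRST sets of the other non-terminals involved (by the same procedure, iterated to a fixed point):
  FIRST(B) = { 'c', ε }

From E → B c c:
  - B is a non-terminal: add FIRST(B) \ {ε} = { 'c' }
    B is nullable, so continue to the next symbol
  - c is a terminal: add 'c' and stop

Collecting: FIRST(E) = { 'c' }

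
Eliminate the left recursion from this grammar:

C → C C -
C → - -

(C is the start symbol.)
C is directly left-recursive. The standard transformation for
  A → A α₁ | ... | A α_m | β₁ | ... | β_n
is
  A  → β₁ A' | ... | β_n A'
  A' → α₁ A' | ... | α_m A' | ε

C → - - becomes C → - - C'
C → C C - becomes C' → C - C'
Add C' → ε

Resulting grammar:
C → - - C'
C' → C - C'
C' → ε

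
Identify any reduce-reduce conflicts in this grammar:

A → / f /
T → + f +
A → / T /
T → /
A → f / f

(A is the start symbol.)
A reduce-reduce conflict occurs when an LR(0) state has two complete items [A → α .] and [B → β .] — both call for a reduction, and with no lookahead the parser cannot choose between them.

Augment with A' → A and build the canonical LR(0) collection (I0 = CLOSURE({[A' → . A]}), then GOTO on every symbol after a dot until no new states appear). It has 14 states:
  I0: { [A → . / T /], [A → . / f /], [A → . f / f], [A' → . A] }  — shift
  I1: { [A → / . T /], [A → / . f /], [T → . + f +], [T → . /] }  — shift
  I2: { [A' → A .] }  — accept
  I3: { [A → f . / f] }  — shift
  I4: { [A → f / . f] }  — shift
  I5: { [A → f / f .] }  — reduce
  I6: { [T → + . f +] }  — shift
  I7: { [T → / .] }  — reduce
  I8: { [A → / T . /] }  — shift
  I9: { [A → / f . /] }  — shift
  I10: { [A → / f / .] }  — reduce
  I11: { [A → / T / .] }  — reduce
  I12: { [T → + f . +] }  — shift
  I13: { [T → + f + .] }  — reduce

No state contains more than one complete item.

Answer: No reduce-reduce conflicts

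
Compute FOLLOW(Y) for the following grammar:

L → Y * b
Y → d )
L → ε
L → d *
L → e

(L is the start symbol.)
To compute FOLLOW(Y), find every occurrence of Y on a right-hand side N → α Y β: add FIRST(β) \ {ε}, and if β is empty or nullable also add FOLLOW(N). Iterate to a fixed point.

In L → Y * b: Y is followed by '*' b, add FIRST('*' b) \ {ε} = { '*' }

Taking the union: FOLLOW(Y) = { '*' }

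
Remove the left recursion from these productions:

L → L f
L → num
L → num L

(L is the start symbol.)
L → num L'
L → num L L'
L' → f L'
L' → ε

L is directly left-recursive. The standard transformation for
  A → A α₁ | ... | A α_m | β₁ | ... | β_n
is
  A  → β₁ A' | ... | β_n A'
  A' → α₁ A' | ... | α_m A' | ε

L → num becomes L → num L'
L → num L becomes L → num L L'
L → L f becomes L' → f L'
Add L' → ε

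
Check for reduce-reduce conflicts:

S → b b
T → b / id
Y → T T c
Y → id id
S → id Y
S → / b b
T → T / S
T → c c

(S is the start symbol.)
No reduce-reduce conflicts

A reduce-reduce conflict occurs when an LR(0) state has two complete items [A → α .] and [B → β .] — both call for a reduction, and with no lookahead the parser cannot choose between them.

Augment with S' → S and build the canonical LR(0) collection (I0 = CLOSURE({[S' → . S]}), then GOTO on every symbol after a dot until no new states appear). It has 21 states:
  I0: { [S → . / b b], [S → . b b], [S → . id Y], [S' → . S] }  — shift
  I1: { [S → / . b b] }  — shift
  I2: { [S' → S .] }  — accept
  I3: { [S → b . b] }  — shift
  I4: { [S → id . Y], [T → . T / S], [T → . b / id], [T → . c c], [Y → . T T c], [Y → . id id] }  — shift
  I5: { [T → . T / S], [T → . b / id], [T → . c c], [T → T . / S], [Y → T . T c] }  — shift
  I6: { [S → id Y .] }  — reduce
  I7: { [T → b . / id] }  — shift
  I8: { [T → c . c] }  — shift
  I9: { [Y → id . id] }  — shift
  I10: { [Y → id id .] }  — reduce
  I11: { [T → c c .] }  — reduce
  I12: { [T → b / . id] }  — shift
  I13: { [T → b / id .] }  — reduce
  I14: { [S → . / b b], [S → . b b], [S → . id Y], [T → T / . S] }  — shift
  I15: { [T → T . / S], [Y → T T . c] }  — shift
  I16: { [Y → T T c .] }  — reduce
  I17: { [T → T / S .] }  — reduce
  I18: { [S → b b .] }  — reduce
  I19: { [S → / b . b] }  — shift
  I20: { [S → / b b .] }  — reduce

No state contains more than one complete item.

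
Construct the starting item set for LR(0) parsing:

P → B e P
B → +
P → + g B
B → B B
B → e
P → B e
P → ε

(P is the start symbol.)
First, augment the grammar with P' → P
I₀ = CLOSURE({ [P' → . P] }):
  [P' → . P] has the dot before P: add [P → . B e P], [P → . + g B], [P → . B e], [P → .]
  [P → . B e P] has the dot before B: add [B → . +], [B → . B B], [B → . e]
No further items can be added.

I₀ = { [B → . +], [B → . B B], [B → . e], [P → . + g B], [P → . B e P], [P → . B e], [P → .], [P' → . P] }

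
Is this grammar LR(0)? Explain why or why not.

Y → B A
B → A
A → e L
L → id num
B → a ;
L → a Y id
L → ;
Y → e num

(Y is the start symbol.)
A grammar is LR(0) if no state in the canonical LR(0) collection has:
  - both a shift item (dot before a terminal) and a complete item (shift-reduce conflict), or
  - two or more complete items (reduce-reduce conflict; the accept item [Y' → Y .] counts as a complete item here).

Augment with Y' → Y and build the canonical LR(0) collection (I0 = CLOSURE({[Y' → . Y]}), then GOTO on every symbol after a dot until no new states appear). It has 17 states:
  I0: { [A → . e L], [B → . A], [B → . a ;], [Y → . B A], [Y → . e num], [Y' → . Y] }  — shift
  I1: { [B → A .] }  — reduce
  I2: { [A → . e L], [Y → B . A] }  — shift
  I3: { [Y' → Y .] }  — accept
  I4: { [B → a . ;] }  — shift
  I5: { [A → e . L], [L → . ;], [L → . a Y id], [L → . id num], [Y → e . num] }  — shift
  I6: { [L → ; .] }  — reduce
  I7: { [A → e L .] }  — reduce
  I8: { [A → . e L], [B → . A], [B → . a ;], [L → a . Y id], [Y → . B A], [Y → . e num] }  — shift
  I9: { [L → id . num] }  — shift
  I10: { [Y → e num .] }  — reduce
  I11: { [L → id num .] }  — reduce
  I12: { [L → a Y . id] }  — shift
  I13: { [L → a Y id .] }  — reduce
  I14: { [B → a ; .] }  — reduce
  I15: { [Y → B A .] }  — reduce
  I16: { [A → e . L], [L → . ;], [L → . a Y id], [L → . id num] }  — shift

Every state is either a pure shift/goto state or contains exactly one complete item and nothing to shift — no conflicts. The grammar is LR(0).

Answer: Yes, the grammar is LR(0)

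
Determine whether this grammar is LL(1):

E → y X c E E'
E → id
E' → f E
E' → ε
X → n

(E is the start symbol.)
No. Predict set conflict for E': { 'f' }

A grammar is LL(1) if for each non-terminal N with multiple productions, the predict sets of those productions are pairwise disjoint, where PREDICT(N → α) = (FIRST(α) \ {ε}) ∪ (FOLLOW(N) if α ⇒* ε).

Relevant sets:
  FOLLOW(E') = { $, 'f' }

For E:
  PREDICT(E → y X c E E') = { 'y' }
  PREDICT(E → id) = { 'id' }
For E':
  PREDICT(E' → f E) = { 'f' }
  PREDICT(E' → ε) = { $, 'f' }
X has a single production, so nothing to check there.

Conflict found: Predict set conflict for E': { 'f' }
The grammar is NOT LL(1).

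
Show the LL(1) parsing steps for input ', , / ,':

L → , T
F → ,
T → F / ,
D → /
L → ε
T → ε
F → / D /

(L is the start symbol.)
LL(1) parsing maintains a stack (initially the start symbol over $) and the input. At each step: if the stack top is a terminal, match it against the current input token; if it is a non-terminal N, replace it with the RHS of M[N, lookahead] (the unique production whose predict set contains the lookahead).

Stack is shown with the top on the left.

Stack    Input      Action
--------------------------
L $      , , / , $  output L → , T
, T $    , , / , $  match ','
T $      , / , $    output T → F / ,
F / , $  , / , $    output F → ,
, / , $  , / , $    match ','
/ , $    / , $      match '/'
, $      , $        match ','
$        $          accept

The string is accepted.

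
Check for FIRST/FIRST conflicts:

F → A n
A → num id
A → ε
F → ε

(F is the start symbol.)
A FIRST/FIRST conflict occurs when two productions N → α and N → β for the same non-terminal have FIRST(α) ∩ FIRST(β) ≠ ∅ (with ε ∈ FIRST of a nullable right-hand side, so two nullable alternatives also conflict).

FIRST sets of the non-terminals at (or reachable through a nullable prefix from) the front of some alternative:
  FIRST(A) = { 'num', ε }

Productions for F:
  F → A n: FIRST = { 'n', 'num' }
  F → ε: FIRST = { ε }
Productions for A:
  A → num id: FIRST = { 'num' }
  A → ε: FIRST = { ε }

All alternatives of each non-terminal have pairwise disjoint FIRST sets.

Answer: No FIRST/FIRST conflicts.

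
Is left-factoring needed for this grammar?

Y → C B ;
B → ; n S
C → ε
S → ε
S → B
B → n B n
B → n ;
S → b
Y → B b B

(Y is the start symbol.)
Left-factoring is needed when two productions for the same non-terminal
share a common prefix on the right-hand side.

Productions for Y:
  Y → C B ;
  Y → B b B
Productions for B:
  B → ; n S
  B → n B n
  B → n ;
Productions for S:
  S → ε
  S → B
  S → b

Found common prefix 'n' in productions for B

Answer: Yes, B has productions with common prefix 'n'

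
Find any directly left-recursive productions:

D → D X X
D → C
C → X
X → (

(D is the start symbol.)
Direct left recursion occurs when N → N α for some non-terminal N (the right-hand side begins with the left-hand side itself).

D → D X X: LEFT RECURSIVE (starts with D)
D → C: starts with C
C → X: starts with X
X → (: starts with '('

The grammar has direct left recursion on: D.

Answer: Yes, D is left-recursive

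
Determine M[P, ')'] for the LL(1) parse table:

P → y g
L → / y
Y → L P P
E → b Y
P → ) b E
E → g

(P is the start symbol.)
P → ) b E

To find M[P, ')'], we find productions for P where ')' is in the predict set (PREDICT(N → α) = (FIRST(α) \ {ε}) ∪ (FOLLOW(N) if α ⇒* ε)).

P → y g: PREDICT = { 'y' }
P → ) b E: PREDICT = { ')' }
  ')' is in predict set, so this production goes in M[P, ')']

M[P, ')'] = P → ) b E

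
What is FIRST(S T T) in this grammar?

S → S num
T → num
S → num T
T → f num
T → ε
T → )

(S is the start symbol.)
{ 'num' }

FIRST sets of the non-terminals involved (from the grammar, by fixed-point iteration):
  FIRST(S) = { 'num' }

To compute FIRST(S T T), process the symbols left to right:
Symbol S is a non-terminal. Add FIRST(S) \ {ε} = { 'num' }
S is not nullable (ε ∉ FIRST(S)), so stop here.
FIRST(S T T) = { 'num' }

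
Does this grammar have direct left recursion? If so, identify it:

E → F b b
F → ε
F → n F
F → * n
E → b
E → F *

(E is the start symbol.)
No direct left recursion

Direct left recursion occurs when N → N α for some non-terminal N (the right-hand side begins with the left-hand side itself).

E → F b b: starts with F
F → ε: starts with ε
F → n F: starts with n
F → * n: starts with '*'
E → b: starts with b
E → F *: starts with F

No direct left recursion found.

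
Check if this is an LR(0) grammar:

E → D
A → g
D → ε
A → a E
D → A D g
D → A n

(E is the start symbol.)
No. Shift-reduce conflict between [D → .] and [A → . a E]

A grammar is LR(0) if no state in the canonical LR(0) collection has:
  - both a shift item (dot before a terminal) and a complete item (shift-reduce conflict), or
  - two or more complete items (reduce-reduce conflict; the accept item [E' → E .] counts as a complete item here).

Augment with E' → E and build the canonical LR(0) collection (I0 = CLOSURE({[E' → . E]}), then GOTO on every symbol after a dot until no new states appear). It has 10 states:
  I0: { [A → . a E], [A → . g], [D → . A D g], [D → . A n], [D → .], [E → . D], [E' → . E] }  — shift, reduce
  I1: { [A → . a E], [A → . g], [D → . A D g], [D → . A n], [D → .], [D → A . D g], [D → A . n] }  — shift, reduce
  I2: { [E → D .] }  — reduce
  I3: { [E' → E .] }  — accept
  I4: { [A → . a E], [A → . g], [A → a . E], [D → . A D g], [D → . A n], [D → .], [E → . D] }  — shift, reduce
  I5: { [A → g .] }  — reduce
  I6: { [A → a E .] }  — reduce
  I7: { [D → A D . g] }  — shift
  I8: { [D → A n .] }  — reduce
  I9: { [D → A D g .] }  — reduce

Conflict in state I0:
  Shift-reduce conflict between [D → .] and [A → . a E]
So the grammar is NOT LR(0).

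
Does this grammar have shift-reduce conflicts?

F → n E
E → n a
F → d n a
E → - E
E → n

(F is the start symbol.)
A shift-reduce conflict occurs when an LR(0) state has both:
  - a complete (reduce) item [A → α .] (dot at the end), and
  - a shift item [B → β . c γ] (dot before a terminal).

Augment with F' → F and build the canonical LR(0) collection (I0 = CLOSURE({[F' → . F]}), then GOTO on every symbol after a dot until no new states appear). It has 11 states:
  I0: { [F → . d n a], [F → . n E], [F' → . F] }  — shift
  I1: { [F' → F .] }  — accept
  I2: { [F → d . n a] }  — shift
  I3: { [E → . - E], [E → . n a], [E → . n], [F → n . E] }  — shift
  I4: { [E → - . E], [E → . - E], [E → . n a], [E → . n] }  — shift
  I5: { [F → n E .] }  — reduce
  I6: { [E → n . a], [E → n .] }  — shift, reduce
  I7: { [E → n a .] }  — reduce
  I8: { [E → - E .] }  — reduce
  I9: { [F → d n . a] }  — shift
  I10: { [F → d n a .] }  — reduce

I6 contains reduce item [E → n .] and shift item [E → n . a] — shift-reduce conflict.

Answer: Yes — I6: [E → n .] vs [E → n . a]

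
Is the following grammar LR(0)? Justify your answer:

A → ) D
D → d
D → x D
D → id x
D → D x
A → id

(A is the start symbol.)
No. Shift-reduce conflict between [A → ) D .] and [D → D . x]

A grammar is LR(0) if no state in the canonical LR(0) collection has:
  - both a shift item (dot before a terminal) and a complete item (shift-reduce conflict), or
  - two or more complete items (reduce-reduce conflict; the accept item [A' → A .] counts as a complete item here).

Augment with A' → A and build the canonical LR(0) collection (I0 = CLOSURE({[A' → . A]}), then GOTO on every symbol after a dot until no new states appear). It has 11 states:
  I0: { [A → . ) D], [A → . id], [A' → . A] }  — shift
  I1: { [A → ) . D], [D → . D x], [D → . d], [D → . id x], [D → . x D] }  — shift
  I2: { [A' → A .] }  — accept
  I3: { [A → id .] }  — reduce
  I4: { [A → ) D .], [D → D . x] }  — shift, reduce
  I5: { [D → d .] }  — reduce
  I6: { [D → id . x] }  — shift
  I7: { [D → . D x], [D → . d], [D → . id x], [D → . x D], [D → x . D] }  — shift
  I8: { [D → D . x], [D → x D .] }  — shift, reduce
  I9: { [D → D x .] }  — reduce
  I10: { [D → id x .] }  — reduce

Conflict in state I4:
  Shift-reduce conflict between [A → ) D .] and [D → D . x]
So the grammar is NOT LR(0).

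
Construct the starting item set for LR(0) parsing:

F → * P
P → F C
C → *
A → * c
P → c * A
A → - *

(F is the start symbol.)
{ [F → . * P], [F' → . F] }

First, augment the grammar with F' → F
I₀ = CLOSURE({ [F' → . F] }):
  [F' → . F] has the dot before F: add [F → . * P]
No further items can be added.

I₀ = { [F → . * P], [F' → . F] }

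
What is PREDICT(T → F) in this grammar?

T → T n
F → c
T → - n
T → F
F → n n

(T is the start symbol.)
PREDICT(T → F) = (FIRST(RHS) \ {ε}) ∪ (FOLLOW(T) if ε ∈ FIRST(RHS), i.e. RHS ⇒* ε)
FIRST(F) = { 'c', 'n' }
FIRST(F) = { 'c', 'n' }
ε ∉ FIRST(F), so FOLLOW(T) is not added.
PREDICT(T → F) = { 'c', 'n' }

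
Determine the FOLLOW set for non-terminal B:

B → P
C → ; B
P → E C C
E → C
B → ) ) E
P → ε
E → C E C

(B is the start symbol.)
B is the start symbol, so $ ∈ FOLLOW(B).
In C → ; B: B is at the end, add FOLLOW(C)

The FOLLOW sets referred to above (computed the same way, to a fixed point):
  FOLLOW(C) = { $, ';' }

Taking the union: FOLLOW(B) = { $, ';' }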